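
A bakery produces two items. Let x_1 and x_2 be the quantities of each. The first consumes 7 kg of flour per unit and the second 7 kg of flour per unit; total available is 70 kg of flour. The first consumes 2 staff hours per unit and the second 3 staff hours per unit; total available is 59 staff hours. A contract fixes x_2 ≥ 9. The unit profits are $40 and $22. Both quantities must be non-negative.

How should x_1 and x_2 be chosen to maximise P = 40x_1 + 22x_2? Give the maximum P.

Feasible corners and P = 40x_1 + 22x_2:
  (0, 10) → P = 220
  (0, 9) → P = 198
  (1, 9) → P = 238

At the optimal vertex, 7x_1 + 7x_2 = 70 and x_2 = 9.
Solving simultaneously gives x_1 = 1, x_2 = 9.

x_1 = 1, x_2 = 9, maximum P = 238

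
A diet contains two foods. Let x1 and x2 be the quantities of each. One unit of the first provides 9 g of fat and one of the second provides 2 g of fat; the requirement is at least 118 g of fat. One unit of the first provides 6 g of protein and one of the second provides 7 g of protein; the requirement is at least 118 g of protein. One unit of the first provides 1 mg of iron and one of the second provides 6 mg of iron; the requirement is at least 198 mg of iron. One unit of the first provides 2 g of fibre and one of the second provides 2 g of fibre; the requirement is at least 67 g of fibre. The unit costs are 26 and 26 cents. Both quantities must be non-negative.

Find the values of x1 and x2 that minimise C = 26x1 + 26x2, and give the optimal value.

x1 = 6, x2 = 32, minimum C = 988

Corner points and C = 26x1 + 26x2:
  (0, 59) → C = 1534
  (198, 0) → C = 5148
  (6, 32) → C = 988
The feasible region is unbounded (it extends along (0, 1), (1, 0)), but C strictly increases along every unbounded feasible direction, so there is no improving ray and the minimum is attained at a vertex.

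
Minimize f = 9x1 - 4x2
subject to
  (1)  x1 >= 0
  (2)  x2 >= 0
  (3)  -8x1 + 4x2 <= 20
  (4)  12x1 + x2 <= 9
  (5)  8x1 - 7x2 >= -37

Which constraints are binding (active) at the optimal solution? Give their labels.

Extreme points and f = 9x1 - 4x2:
  (0, 0) → f = 0
  (0, 5) → f = -20
  (3/4, 0) → f = 27/4
  (2/7, 39/7) → f = -138/7

The minimum is at (0, 5). Substituting into each constraint, equality holds for (1) and (3); the remaining constraints have slack.

(1) and (3)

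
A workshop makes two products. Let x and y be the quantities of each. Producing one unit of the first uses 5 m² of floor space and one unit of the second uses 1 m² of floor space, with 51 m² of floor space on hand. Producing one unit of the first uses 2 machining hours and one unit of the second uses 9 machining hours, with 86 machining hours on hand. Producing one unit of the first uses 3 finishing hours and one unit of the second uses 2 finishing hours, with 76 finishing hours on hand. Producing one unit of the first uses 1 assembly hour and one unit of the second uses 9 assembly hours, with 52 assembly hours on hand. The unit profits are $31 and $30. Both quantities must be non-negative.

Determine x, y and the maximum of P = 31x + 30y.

x = 37/4, y = 19/4, maximum P = 1717/4

Vertices and P = 31x + 30y:
  (0, 0) → P = 0
  (0, 52/9) → P = 520/3
  (51/5, 0) → P = 1581/5
  (37/4, 19/4) → P = 1717/4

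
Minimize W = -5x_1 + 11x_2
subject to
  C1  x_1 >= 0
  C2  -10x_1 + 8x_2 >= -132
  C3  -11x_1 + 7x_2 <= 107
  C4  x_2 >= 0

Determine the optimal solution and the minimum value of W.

x_1 = 66/5, x_2 = 0, minimum W = -66

Extreme points and W = -5x_1 + 11x_2:
  (0, 107/7) → W = 1177/7
  (0, 0) → W = 0
  (66/5, 0) → W = -66
The feasible region is unbounded (it extends along (4, 5), (7, 11)), but W strictly increases along every unbounded feasible direction, so there is no improving ray and the minimum is attained at a vertex.

At the optimal vertex, -10x_1 + 8x_2 = -132 and x_2 = 0.
Solving simultaneously gives x_1 = 66/5, x_2 = 0.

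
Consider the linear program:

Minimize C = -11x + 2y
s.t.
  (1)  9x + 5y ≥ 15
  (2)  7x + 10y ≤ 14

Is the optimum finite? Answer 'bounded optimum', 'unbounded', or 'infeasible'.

From the feasible point (16/11, 21/55), moving in the direction (10, -7) keeps every constraint satisfied while C decreases without bound.

unbounded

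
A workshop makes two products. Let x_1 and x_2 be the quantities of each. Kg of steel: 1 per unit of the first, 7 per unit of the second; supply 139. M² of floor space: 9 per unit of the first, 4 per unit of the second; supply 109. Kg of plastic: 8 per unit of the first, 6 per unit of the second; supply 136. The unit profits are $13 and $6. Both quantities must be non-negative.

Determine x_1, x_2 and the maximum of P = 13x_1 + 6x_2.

x_1 = 5, x_2 = 16, maximum P = 161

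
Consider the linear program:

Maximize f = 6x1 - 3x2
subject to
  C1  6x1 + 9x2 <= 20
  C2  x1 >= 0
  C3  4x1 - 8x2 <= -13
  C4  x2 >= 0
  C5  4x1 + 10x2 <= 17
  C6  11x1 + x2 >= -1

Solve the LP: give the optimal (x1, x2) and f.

The optimum lies where 4x1 - 8x2 = -13 and 4x1 + 10x2 = 17.
Solving simultaneously gives x1 = 1/12, x2 = 5/3.

x1 = 1/12, x2 = 5/3, maximum f = -9/2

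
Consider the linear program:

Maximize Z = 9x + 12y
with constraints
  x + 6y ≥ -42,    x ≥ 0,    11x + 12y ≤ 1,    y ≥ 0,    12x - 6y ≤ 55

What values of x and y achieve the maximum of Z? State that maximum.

Extreme points and Z = 9x + 12y:
  (0, 1/12) → Z = 1
  (0, 0) → Z = 0
  (1/11, 0) → Z = 9/11

The binding constraints are x = 0 and 11x + 12y = 1.
Solving simultaneously gives x = 0, y = 1/12.

x = 0, y = 1/12, maximum Z = 1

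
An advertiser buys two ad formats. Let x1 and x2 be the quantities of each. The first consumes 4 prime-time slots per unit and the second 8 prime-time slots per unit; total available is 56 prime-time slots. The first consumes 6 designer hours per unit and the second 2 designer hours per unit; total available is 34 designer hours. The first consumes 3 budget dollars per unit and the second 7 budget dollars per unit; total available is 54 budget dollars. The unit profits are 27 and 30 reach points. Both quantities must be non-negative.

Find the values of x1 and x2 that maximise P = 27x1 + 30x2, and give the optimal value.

x1 = 4, x2 = 5, maximum P = 258

At the optimal vertex, 4x1 + 8x2 = 56 and 6x1 + 2x2 = 34.
Solving simultaneously gives x1 = 4, x2 = 5.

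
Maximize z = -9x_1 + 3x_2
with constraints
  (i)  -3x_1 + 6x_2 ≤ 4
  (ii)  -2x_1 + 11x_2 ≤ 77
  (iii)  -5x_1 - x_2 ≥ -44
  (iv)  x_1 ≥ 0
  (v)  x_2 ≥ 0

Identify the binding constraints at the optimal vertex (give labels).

Corner points and z = -9x_1 + 3x_2:
  (260/33, 152/33) → z = -628/11
  (0, 2/3) → z = 2
  (44/5, 0) → z = -396/5
  (0, 0) → z = 0

The maximum is at (0, 2/3). Substituting into each constraint, equality holds for (i) and (iv); the remaining constraints have slack.

(i) and (iv)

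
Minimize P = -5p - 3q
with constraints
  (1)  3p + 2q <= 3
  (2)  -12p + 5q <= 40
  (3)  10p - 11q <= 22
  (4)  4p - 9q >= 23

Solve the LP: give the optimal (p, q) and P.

p = -55/46, q = -71/23, minimum P = 701/46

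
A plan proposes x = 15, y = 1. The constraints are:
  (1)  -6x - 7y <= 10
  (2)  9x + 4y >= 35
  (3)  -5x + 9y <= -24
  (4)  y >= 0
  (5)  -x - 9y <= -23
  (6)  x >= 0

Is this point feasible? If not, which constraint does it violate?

feasible

(1): -97 ≤ 10 ✓
(2): 139 ≥ 35 ✓
(3): -66 ≤ -24 ✓
(4): 1 ≥ 0 ✓
(5): -24 ≤ -23 ✓
(6): 15 ≥ 0 ✓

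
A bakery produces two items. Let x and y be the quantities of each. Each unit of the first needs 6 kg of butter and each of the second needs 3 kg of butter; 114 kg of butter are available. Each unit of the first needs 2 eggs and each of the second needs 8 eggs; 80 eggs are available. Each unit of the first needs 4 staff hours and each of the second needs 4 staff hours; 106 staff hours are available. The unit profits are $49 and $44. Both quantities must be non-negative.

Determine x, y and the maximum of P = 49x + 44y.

Extreme points and P = 49x + 44y:
  (0, 0) → P = 0
  (0, 10) → P = 440
  (19, 0) → P = 931
  (16, 6) → P = 1048

x = 16, y = 6, maximum P = 1048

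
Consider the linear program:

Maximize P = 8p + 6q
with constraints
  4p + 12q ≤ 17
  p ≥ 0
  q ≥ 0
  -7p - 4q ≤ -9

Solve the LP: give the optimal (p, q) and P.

p = 17/4, q = 0, maximum P = 34

Feasible corners and P = 8p + 6q:
  (17/4, 0) → P = 34
  (10/17, 83/68) → P = 409/34
  (9/7, 0) → P = 72/7

The optimum lies where 4p + 12q = 17 and q = 0.
Solving simultaneously gives p = 17/4, q = 0.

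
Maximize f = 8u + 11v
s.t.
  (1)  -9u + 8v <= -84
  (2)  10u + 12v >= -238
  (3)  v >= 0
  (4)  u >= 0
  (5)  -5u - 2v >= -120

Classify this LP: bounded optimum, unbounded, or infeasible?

Extreme points and f = 8u + 11v:
  (28/3, 0) → f = 224/3
  (564/29, 330/29) → f = 8142/29
  (24, 0) → f = 192
The feasible region has finitely many vertices and no improving ray; the maximum is 8142/29 at (564/29, 330/29).

bounded optimum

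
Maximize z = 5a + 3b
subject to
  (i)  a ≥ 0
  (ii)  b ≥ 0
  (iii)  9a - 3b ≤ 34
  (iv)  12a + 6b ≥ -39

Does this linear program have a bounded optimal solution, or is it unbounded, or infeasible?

unbounded

From the feasible point (0, 0), moving in the direction (0, 1) keeps every constraint satisfied while z increases without bound.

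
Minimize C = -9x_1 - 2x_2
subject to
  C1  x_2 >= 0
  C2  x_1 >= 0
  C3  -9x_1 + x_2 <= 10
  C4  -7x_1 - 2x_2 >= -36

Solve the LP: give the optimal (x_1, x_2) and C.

Extreme points and C = -9x_1 - 2x_2:
  (0, 0) → C = 0
  (36/7, 0) → C = -324/7
  (0, 10) → C = -20
  (16/25, 394/25) → C = -932/25

The optimum lies where x_2 = 0 and -7x_1 - 2x_2 = -36.
Solving simultaneously gives x_1 = 36/7, x_2 = 0.

x_1 = 36/7, x_2 = 0, minimum C = -324/7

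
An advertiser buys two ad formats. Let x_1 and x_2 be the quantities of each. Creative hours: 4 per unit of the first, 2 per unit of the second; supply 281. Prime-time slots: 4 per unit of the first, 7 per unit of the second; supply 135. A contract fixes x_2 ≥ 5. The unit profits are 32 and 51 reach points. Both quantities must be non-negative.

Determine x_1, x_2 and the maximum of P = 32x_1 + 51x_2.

The optimum lies where 4x_1 + 7x_2 = 135 and x_2 = 5.
Solving simultaneously gives x_1 = 25, x_2 = 5.

x_1 = 25, x_2 = 5, maximum P = 1055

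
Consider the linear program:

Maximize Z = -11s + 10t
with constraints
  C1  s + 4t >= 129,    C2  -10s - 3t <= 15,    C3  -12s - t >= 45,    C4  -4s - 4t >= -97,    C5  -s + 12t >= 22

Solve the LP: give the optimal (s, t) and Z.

s = -351/28, t = 515/14, maximum Z = 2023/4

Extreme points and Z = -11s + 10t:
  (-447/37, 1305/37) → Z = 17967/37
  (-32/3, 419/12) → Z = 933/2
  (-351/28, 515/14) → Z = 2023/4

At the optimal vertex, -10s - 3t = 15 and -4s - 4t = -97.
Solving simultaneously gives s = -351/28, t = 515/14.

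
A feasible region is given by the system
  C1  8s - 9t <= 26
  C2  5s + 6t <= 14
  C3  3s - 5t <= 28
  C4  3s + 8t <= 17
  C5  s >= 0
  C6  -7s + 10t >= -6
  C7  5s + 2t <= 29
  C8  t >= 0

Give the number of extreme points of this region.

Pairwise boundary intersections that survive every other constraint:
  (5/11, 43/22)
  (44/23, 17/23)
  (0, 17/8)
  (0, 0)
  (6/7, 0)

5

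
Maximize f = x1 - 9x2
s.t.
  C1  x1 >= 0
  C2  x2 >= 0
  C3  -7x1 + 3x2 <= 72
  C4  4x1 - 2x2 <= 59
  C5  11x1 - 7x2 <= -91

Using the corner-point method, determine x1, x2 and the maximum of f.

x1 = 0, x2 = 13, maximum f = -117

The feasible region is unbounded (it extends along (1, 2), (3, 7)), but f strictly decreases along every unbounded feasible direction, so there is no improving ray and the maximum is attained at a vertex.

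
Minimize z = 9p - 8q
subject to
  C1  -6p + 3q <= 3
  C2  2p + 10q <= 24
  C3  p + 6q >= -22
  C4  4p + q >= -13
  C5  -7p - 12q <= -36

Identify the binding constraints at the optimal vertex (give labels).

Feasible corners and z = 9p - 8q:
  (182, -34) → z = 1910
  (36/23, 48/23) → z = -60/23
  (16, -19/3) → z = 584/3

The minimum is at (36/23, 48/23). Substituting into each constraint, equality holds for C2 and C5; the remaining constraints have slack.

C2 and C5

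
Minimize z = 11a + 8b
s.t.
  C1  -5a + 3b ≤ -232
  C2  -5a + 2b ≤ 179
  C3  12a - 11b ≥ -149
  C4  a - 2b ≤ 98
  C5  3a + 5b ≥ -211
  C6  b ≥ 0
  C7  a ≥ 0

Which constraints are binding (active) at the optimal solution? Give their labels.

C1 and C6

Feasible corners and z = 11a + 8b:
  (2999/19, 3529/19) → z = 61221/19
  (232/5, 0) → z = 2552/5
  (98, 0) → z = 1078
The feasible region is unbounded (it extends along (2, 1), (11, 12)), but z strictly increases along every unbounded feasible direction, so there is no improving ray and the minimum is attained at a vertex.

The minimum is at (232/5, 0). Substituting into each constraint, equality holds for C1 and C6; the remaining constraints have slack.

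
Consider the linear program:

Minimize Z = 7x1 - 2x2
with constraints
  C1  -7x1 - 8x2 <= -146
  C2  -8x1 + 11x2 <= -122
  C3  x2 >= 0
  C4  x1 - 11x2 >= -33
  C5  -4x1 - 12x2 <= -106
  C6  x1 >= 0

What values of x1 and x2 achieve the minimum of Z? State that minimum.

Extreme points and Z = 7x1 - 2x2:
  (155/7, 386/77) → Z = 11163/77
  (263/14, 18/7) → Z = 1769/14
  (53/2, 0) → Z = 371/2
The feasible region is unbounded (it extends along (11, 1), (1, 0)), but Z strictly increases along every unbounded feasible direction, so there is no improving ray and the minimum is attained at a vertex.

x1 = 263/14, x2 = 18/7, minimum Z = 1769/14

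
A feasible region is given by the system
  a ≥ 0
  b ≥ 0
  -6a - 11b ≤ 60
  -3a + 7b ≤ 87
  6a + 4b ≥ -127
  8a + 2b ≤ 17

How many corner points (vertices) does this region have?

3

The feasible vertices (each the meet of two boundaries and inside every other half-plane) are:
  (0, 0)
  (0, 17/2)
  (17/8, 0)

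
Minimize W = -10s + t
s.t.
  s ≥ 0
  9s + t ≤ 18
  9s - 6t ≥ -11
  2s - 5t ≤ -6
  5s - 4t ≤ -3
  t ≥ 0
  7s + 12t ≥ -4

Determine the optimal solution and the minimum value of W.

Corner points and W = -10s + t:
  (0, 11/6) → W = 11/6
  (0, 6/5) → W = 6/5
  (97/63, 29/7) → W = -709/63
  (69/41, 117/41) → W = -573/41
  (9/17, 24/17) → W = -66/17

The optimum lies where 9s + t = 18 and 5s - 4t = -3.
Solving simultaneously gives s = 69/41, t = 117/41.

s = 69/41, t = 117/41, minimum W = -573/41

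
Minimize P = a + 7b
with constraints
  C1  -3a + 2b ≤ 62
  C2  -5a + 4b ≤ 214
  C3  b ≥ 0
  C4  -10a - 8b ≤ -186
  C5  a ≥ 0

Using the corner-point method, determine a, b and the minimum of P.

Feasible corners and P = a + 7b:
  (90, 166) → P = 1252
  (0, 31) → P = 217
  (93/5, 0) → P = 93/5
  (0, 93/4) → P = 651/4
The feasible region is unbounded (it extends along (4, 5), (1, 0)), but P strictly increases along every unbounded feasible direction, so there is no improving ray and the minimum is attained at a vertex.

At the optimal vertex, b = 0 and -10a - 8b = -186.
Solving simultaneously gives a = 93/5, b = 0.

a = 93/5, b = 0, minimum P = 93/5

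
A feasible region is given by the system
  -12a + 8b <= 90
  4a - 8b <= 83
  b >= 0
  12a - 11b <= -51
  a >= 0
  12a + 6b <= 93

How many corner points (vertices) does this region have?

4

Of the 15 pairwise boundary intersections, those satisfying every inequality are:
  (0, 45/4)
  (17/14, 183/14)
  (0, 51/11)
  (239/68, 144/17)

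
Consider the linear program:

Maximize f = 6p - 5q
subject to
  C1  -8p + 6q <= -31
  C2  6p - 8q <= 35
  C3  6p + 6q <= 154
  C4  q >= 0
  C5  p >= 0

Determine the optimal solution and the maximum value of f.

Feasible corners and f = 6p - 5q:
  (185/14, 523/42) → f = 715/42
  (31/8, 0) → f = 93/4
  (103/6, 17/2) → f = 121/2
  (35/6, 0) → f = 35

p = 103/6, q = 17/2, maximum f = 121/2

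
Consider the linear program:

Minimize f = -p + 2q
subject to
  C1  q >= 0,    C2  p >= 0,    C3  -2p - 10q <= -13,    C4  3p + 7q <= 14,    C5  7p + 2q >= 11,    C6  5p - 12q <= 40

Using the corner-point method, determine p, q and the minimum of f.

p = 49/16, q = 11/16, minimum f = -27/16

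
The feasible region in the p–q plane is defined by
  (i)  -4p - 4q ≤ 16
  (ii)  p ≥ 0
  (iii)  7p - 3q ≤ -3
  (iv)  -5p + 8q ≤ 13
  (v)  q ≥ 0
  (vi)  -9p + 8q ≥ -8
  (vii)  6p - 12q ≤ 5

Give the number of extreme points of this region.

Of the 21 pairwise boundary intersections, those satisfying every inequality are:
  (0, 1)
  (0, 13/8)
  (15/41, 76/41)

3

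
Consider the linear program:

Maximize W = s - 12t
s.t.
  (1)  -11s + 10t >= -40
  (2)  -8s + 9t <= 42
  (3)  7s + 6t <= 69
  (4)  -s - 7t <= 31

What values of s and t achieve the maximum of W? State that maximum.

Vertices and W = s - 12t:
  (465/68, 479/136) → W = -2409/68
  (-10/29, -127/29) → W = 1514/29
  (123/37, 282/37) → W = -3261/37
  (-573/65, -206/65) → W = 1899/65

The optimum lies where -11s + 10t = -40 and -s - 7t = 31.
Solving simultaneously gives s = -10/29, t = -127/29.

s = -10/29, t = -127/29, maximum W = 1514/29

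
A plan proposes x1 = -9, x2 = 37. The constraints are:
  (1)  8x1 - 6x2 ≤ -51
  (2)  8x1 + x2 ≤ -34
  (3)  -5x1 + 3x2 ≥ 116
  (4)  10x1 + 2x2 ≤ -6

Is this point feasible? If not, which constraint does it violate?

(1): -294 ≤ -51 ✓
(2): -35 ≤ -34 ✓
(3): 156 ≥ 116 ✓
(4): -16 ≤ -6 ✓

feasible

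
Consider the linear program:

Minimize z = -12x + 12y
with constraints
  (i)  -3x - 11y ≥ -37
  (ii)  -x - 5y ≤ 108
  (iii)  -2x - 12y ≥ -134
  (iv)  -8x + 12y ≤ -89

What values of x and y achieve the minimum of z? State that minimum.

Vertices and z = -12x + 12y:
  (1373/4, -361/4) → z = -5202
  (1423/124, 29/124) → z = -4182/31
  (-851/52, -953/52) → z = -306/13

x = 1373/4, y = -361/4, minimum z = -5202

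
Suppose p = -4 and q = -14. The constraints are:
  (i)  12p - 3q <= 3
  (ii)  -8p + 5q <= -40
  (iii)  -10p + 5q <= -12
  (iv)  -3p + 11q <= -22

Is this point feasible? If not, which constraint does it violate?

Constraint (ii): -8p + 5q = -38, which is not ≤ -40. All other constraints are satisfied.

not feasible — violates (ii)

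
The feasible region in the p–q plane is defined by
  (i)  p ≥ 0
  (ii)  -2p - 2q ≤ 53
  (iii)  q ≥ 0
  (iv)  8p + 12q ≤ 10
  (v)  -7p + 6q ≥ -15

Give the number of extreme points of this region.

3

Pairwise boundary intersections that survive every other constraint:
  (0, 0)
  (0, 5/6)
  (5/4, 0)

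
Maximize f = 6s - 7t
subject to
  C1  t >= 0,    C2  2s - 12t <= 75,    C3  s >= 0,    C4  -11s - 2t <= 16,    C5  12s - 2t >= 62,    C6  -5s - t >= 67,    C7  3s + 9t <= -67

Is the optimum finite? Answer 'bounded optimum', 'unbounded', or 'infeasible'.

infeasible

The boundaries -5s - t = 67 and 3s + 9t = -67 meet at (-268/21, -67/21), but that point violates t ≥ 0. Every candidate vertex is excluded by some other constraint, so the feasible region is empty.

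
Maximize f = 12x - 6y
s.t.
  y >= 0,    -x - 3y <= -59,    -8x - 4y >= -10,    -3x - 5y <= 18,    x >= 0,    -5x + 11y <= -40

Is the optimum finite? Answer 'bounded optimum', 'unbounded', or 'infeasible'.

infeasible

The boundaries y = 0 and -x - 3y = -59 meet at (59, 0), but that point violates -8x - 4y ≥ -10. Every candidate vertex is excluded by some other constraint, so the feasible region is empty.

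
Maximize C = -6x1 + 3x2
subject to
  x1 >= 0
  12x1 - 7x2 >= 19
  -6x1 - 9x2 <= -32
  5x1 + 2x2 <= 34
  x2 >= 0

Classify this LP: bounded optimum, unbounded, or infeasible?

bounded optimum

Feasible corners and C = -6x1 + 3x2:
  (79/30, 9/5) → C = -52/5
  (276/59, 313/59) → C = -717/59
  (16/3, 0) → C = -32
  (34/5, 0) → C = -204/5
The feasible region has finitely many vertices and no improving ray; the maximum is -52/5 at (79/30, 9/5).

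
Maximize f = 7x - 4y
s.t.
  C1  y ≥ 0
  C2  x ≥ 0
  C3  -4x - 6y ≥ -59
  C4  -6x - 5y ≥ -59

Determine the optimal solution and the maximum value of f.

x = 59/6, y = 0, maximum f = 413/6

Extreme points and f = 7x - 4y:
  (0, 0) → f = 0
  (59/6, 0) → f = 413/6
  (0, 59/6) → f = -118/3
  (59/16, 59/8) → f = -59/16

The optimum lies where y = 0 and -6x - 5y = -59.
Solving simultaneously gives x = 59/6, y = 0.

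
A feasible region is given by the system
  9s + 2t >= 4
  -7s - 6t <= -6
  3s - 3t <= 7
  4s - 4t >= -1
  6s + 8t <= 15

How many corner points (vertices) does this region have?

4

Of the 9 pairwise boundary intersections, those satisfying every inequality are:
  (20/13, -31/39)
  (9/26, 31/52)
  (101/42, 1/14)
  (13/14, 33/28)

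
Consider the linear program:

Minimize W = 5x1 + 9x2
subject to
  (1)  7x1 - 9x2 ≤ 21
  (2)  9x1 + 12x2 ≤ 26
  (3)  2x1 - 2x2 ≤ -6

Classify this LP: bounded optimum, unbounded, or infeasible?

unbounded

From the feasible point (-24, -21), moving in the direction (-9, -7) keeps every constraint satisfied while W decreases without bound.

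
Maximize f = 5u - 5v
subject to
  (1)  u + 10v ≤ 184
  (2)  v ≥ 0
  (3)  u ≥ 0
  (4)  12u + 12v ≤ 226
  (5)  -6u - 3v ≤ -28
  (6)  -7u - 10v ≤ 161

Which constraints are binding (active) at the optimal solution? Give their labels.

(2) and (4)

Vertices and f = 5u - 5v:
  (0, 92/5) → f = -92
  (13/27, 991/54) → f = -4825/54
  (113/6, 0) → f = 565/6
  (14/3, 0) → f = 70/3
  (0, 28/3) → f = -140/3

The maximum is at (113/6, 0). Substituting into each constraint, equality holds for (2) and (4); the remaining constraints have slack.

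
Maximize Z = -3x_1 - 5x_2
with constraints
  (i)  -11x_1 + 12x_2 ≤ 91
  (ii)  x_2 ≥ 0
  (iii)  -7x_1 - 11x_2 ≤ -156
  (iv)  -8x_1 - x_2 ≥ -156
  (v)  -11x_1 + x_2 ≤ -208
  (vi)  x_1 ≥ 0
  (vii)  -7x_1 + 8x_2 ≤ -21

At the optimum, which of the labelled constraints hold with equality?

(iii) and (iv)

Vertices and Z = -3x_1 - 5x_2:
  (520/27, 52/27) → Z = -1820/27
  (611/32, 65/32) → Z = -1079/16
  (364/19, 52/19) → Z = -1352/19

The maximum is at (520/27, 52/27). Substituting into each constraint, equality holds for (iii) and (iv); the remaining constraints have slack.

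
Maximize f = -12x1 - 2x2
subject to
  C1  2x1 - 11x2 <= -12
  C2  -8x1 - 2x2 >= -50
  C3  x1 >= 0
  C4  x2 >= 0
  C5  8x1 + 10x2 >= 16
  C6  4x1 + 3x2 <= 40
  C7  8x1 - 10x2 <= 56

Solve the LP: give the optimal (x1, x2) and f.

x1 = 0, x2 = 8/5, maximum f = -16/5

Feasible corners and f = -12x1 - 2x2:
  (263/46, 49/23) → f = -1676/23
  (14/27, 32/27) → f = -232/27
  (35/8, 15/2) → f = -135/2
  (0, 8/5) → f = -16/5
  (0, 40/3) → f = -80/3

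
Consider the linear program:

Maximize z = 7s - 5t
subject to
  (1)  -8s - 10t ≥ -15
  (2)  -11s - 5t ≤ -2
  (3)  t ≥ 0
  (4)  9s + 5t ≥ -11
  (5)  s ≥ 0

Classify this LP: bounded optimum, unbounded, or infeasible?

Vertices and z = 7s - 5t:
  (15/8, 0) → z = 105/8
  (0, 3/2) → z = -15/2
  (2/11, 0) → z = 14/11
  (0, 2/5) → z = -2
The feasible region has finitely many vertices and no improving ray; the maximum is 105/8 at (15/8, 0).

bounded optimum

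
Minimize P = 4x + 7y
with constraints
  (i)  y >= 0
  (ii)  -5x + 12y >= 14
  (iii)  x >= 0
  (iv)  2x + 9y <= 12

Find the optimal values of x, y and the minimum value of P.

Feasible corners and P = 4x + 7y:
  (0, 7/6) → P = 49/6
  (6/23, 88/69) → P = 688/69
  (0, 4/3) → P = 28/3

The optimum lies where -5x + 12y = 14 and x = 0.
Solving simultaneously gives x = 0, y = 7/6.

x = 0, y = 7/6, minimum P = 49/6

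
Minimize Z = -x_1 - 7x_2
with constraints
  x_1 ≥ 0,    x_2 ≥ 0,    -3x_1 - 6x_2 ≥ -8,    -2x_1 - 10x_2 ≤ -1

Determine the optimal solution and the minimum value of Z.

Corner points and Z = -x_1 - 7x_2:
  (0, 4/3) → Z = -28/3
  (0, 1/10) → Z = -7/10
  (8/3, 0) → Z = -8/3
  (1/2, 0) → Z = -1/2

The optimum lies where x_1 = 0 and -3x_1 - 6x_2 = -8.
Solving simultaneously gives x_1 = 0, x_2 = 4/3.

x_1 = 0, x_2 = 4/3, minimum Z = -28/3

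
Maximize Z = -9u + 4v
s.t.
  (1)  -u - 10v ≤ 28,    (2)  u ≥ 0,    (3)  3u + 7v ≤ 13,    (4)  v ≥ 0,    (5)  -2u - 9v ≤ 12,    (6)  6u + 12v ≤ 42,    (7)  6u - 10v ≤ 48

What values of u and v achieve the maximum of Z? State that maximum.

u = 0, v = 13/7, maximum Z = 52/7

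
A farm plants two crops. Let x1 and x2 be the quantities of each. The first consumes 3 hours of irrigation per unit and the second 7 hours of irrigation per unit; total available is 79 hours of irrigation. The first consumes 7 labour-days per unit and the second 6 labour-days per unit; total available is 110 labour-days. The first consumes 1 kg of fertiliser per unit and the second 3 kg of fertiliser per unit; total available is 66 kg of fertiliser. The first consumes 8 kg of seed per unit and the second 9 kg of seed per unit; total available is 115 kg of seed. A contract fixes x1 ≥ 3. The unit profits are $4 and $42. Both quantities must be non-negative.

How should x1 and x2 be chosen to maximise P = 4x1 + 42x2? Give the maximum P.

x1 = 3, x2 = 10, maximum P = 432

Vertices and P = 4x1 + 42x2:
  (115/8, 0) → P = 115/2
  (3, 0) → P = 12
  (94/29, 287/29) → P = 12430/29
  (3, 10) → P = 432

The binding constraints are 3x1 + 7x2 = 79 and x1 = 3.
Solving simultaneously gives x1 = 3, x2 = 10.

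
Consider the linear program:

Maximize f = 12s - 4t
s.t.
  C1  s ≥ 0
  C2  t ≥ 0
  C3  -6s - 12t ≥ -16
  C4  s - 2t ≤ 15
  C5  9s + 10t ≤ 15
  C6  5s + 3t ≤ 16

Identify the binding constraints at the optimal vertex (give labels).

C2 and C5

Corner points and f = 12s - 4t:
  (0, 0) → f = 0
  (0, 4/3) → f = -16/3
  (5/3, 0) → f = 20
  (5/12, 9/8) → f = 1/2

The maximum is at (5/3, 0). Substituting into each constraint, equality holds for C2 and C5; the remaining constraints have slack.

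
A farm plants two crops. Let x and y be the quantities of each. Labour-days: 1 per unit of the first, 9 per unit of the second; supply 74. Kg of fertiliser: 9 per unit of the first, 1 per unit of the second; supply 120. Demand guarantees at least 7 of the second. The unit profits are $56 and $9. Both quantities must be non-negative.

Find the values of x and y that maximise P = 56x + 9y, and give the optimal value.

The optimum lies where x + 9y = 74 and y = 7.
Solving simultaneously gives x = 11, y = 7.

x = 11, y = 7, maximum P = 679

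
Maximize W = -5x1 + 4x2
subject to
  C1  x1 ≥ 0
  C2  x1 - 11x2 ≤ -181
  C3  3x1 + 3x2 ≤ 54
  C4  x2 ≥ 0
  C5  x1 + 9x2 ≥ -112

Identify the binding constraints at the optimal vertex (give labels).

C1 and C3

Extreme points and W = -5x1 + 4x2:
  (0, 181/11) → W = 724/11
  (0, 18) → W = 72
  (17/12, 199/12) → W = 237/4

The maximum is at (0, 18). Substituting into each constraint, equality holds for C1 and C3; the remaining constraints have slack.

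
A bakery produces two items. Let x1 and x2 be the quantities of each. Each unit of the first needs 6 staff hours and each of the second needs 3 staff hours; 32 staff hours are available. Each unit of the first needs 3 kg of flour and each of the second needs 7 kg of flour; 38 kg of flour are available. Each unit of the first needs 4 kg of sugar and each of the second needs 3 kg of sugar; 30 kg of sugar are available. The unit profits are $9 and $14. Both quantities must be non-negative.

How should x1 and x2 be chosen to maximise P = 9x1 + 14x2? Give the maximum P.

x1 = 10/3, x2 = 4, maximum P = 86

Extreme points and P = 9x1 + 14x2:
  (0, 0) → P = 0
  (0, 38/7) → P = 76
  (16/3, 0) → P = 48
  (10/3, 4) → P = 86

The binding constraints are 6x1 + 3x2 = 32 and 3x1 + 7x2 = 38.
Solving simultaneously gives x1 = 10/3, x2 = 4.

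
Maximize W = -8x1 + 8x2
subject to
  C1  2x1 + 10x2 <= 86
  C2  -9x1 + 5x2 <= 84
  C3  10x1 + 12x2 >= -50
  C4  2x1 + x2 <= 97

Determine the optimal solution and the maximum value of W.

Feasible corners and W = -8x1 + 8x2:
  (-41/10, 471/50) → W = 2704/25
  (442/9, -11/9) → W = -1208/3
  (-629/79, 195/79) → W = 6592/79
  (607/7, -535/7) → W = -9136/7

x1 = -41/10, x2 = 471/50, maximum W = 2704/25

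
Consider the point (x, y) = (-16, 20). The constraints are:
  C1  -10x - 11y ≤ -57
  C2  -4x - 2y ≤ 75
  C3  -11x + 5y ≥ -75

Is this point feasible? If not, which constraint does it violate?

feasible

C1: -60 ≤ -57 ✓
C2: 24 ≤ 75 ✓
C3: 276 ≥ -75 ✓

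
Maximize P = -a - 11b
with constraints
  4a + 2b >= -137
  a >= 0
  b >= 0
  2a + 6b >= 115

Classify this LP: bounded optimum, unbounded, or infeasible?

bounded optimum

Vertices and P = -a - 11b:
  (0, 115/6) → P = -1265/6
  (115/2, 0) → P = -115/2
The feasible region has finitely many vertices and no improving ray; the maximum is -115/2 at (115/2, 0).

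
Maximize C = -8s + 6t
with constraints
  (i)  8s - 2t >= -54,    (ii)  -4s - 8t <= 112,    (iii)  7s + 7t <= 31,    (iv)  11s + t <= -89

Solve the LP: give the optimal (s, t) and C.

Extreme points and C = -8s + 6t:
  (-82/9, -85/9) → C = 146/9
  (-116/15, -59/15) → C = 574/15
  (-50/7, -73/7) → C = -38/7

The binding constraints are 8s - 2t = -54 and 11s + t = -89.
Solving simultaneously gives s = -116/15, t = -59/15.

s = -116/15, t = -59/15, maximum C = 574/15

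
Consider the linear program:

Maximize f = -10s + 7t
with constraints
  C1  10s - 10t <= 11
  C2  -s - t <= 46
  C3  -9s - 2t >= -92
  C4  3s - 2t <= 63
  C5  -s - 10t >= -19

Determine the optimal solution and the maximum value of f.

Feasible corners and f = -10s + 7t:
  (-449/20, -471/20) → f = 1193/20
  (30/11, 179/110) → f = -1747/110
  (-479/9, 65/9) → f = 5245/9

At the optimal vertex, -s - t = 46 and -s - 10t = -19.
Solving simultaneously gives s = -479/9, t = 65/9.

s = -479/9, t = 65/9, maximum f = 5245/9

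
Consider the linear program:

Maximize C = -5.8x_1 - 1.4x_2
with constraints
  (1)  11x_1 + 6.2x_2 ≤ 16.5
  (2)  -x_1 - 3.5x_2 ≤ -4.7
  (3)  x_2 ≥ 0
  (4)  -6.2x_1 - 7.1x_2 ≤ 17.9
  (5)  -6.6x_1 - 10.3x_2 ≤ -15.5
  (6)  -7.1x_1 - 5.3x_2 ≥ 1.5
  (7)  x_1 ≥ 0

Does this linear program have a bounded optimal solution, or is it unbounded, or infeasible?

infeasible

The boundaries 11x_1 + 6.2x_2 = 16.5 and -x_1 - 3.5x_2 = -4.7 meet at (2861/3230, 352/323), but that point violates -7.1x_1 - 5.3x_2 ≥ 1.5. Every candidate vertex is excluded by some other constraint, so the feasible region is empty.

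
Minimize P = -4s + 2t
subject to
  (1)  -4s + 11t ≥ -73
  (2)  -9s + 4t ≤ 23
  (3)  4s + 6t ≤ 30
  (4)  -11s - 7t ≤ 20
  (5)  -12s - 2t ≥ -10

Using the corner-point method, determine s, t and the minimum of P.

Extreme points and P = -4s + 2t:
  (-9/35, 181/35) → P = 398/35
  (-241/107, 73/107) → P = 1110/107
  (0, 5) → P = 10
  (55/31, -175/31) → P = -570/31

At the optimal vertex, -11s - 7t = 20 and -12s - 2t = -10.
Solving simultaneously gives s = 55/31, t = -175/31.

s = 55/31, t = -175/31, minimum P = -570/31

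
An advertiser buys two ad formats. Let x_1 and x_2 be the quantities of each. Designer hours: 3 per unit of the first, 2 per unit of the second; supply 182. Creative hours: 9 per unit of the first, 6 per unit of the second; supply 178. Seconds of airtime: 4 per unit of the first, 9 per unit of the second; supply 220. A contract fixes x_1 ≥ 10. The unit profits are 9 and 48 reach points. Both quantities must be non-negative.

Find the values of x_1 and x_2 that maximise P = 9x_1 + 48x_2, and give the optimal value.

x_1 = 10, x_2 = 44/3, maximum P = 794

Extreme points and P = 9x_1 + 48x_2:
  (178/9, 0) → P = 178
  (10, 0) → P = 90
  (10, 44/3) → P = 794

The binding constraints are 9x_1 + 6x_2 = 178 and x_1 = 10.
Solving simultaneously gives x_1 = 10, x_2 = 44/3.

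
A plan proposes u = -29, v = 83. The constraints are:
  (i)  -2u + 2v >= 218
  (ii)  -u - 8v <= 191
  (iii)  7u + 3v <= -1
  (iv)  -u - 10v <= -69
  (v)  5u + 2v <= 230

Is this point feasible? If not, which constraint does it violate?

Constraint (iii): 7u + 3v = 46, which is not ≤ -1. All other constraints are satisfied.

not feasible — violates (iii)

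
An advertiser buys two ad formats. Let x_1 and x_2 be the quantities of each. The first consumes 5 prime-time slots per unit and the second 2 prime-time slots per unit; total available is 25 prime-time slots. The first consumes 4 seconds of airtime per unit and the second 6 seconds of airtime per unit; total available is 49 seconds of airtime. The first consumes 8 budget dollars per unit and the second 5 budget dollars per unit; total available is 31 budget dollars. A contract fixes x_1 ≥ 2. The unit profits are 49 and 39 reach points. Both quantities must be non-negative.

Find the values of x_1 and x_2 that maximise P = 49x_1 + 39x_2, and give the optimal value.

x_1 = 2, x_2 = 3, maximum P = 215

Vertices and P = 49x_1 + 39x_2:
  (31/8, 0) → P = 1519/8
  (2, 0) → P = 98
  (2, 3) → P = 215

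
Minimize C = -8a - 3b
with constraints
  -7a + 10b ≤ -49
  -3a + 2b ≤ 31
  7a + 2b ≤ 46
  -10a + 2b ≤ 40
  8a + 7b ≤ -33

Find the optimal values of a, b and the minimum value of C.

Extreme points and C = -8a - 3b:
  (-249/43, -385/43) → C = 3147/43
  (13/129, -623/129) → C = 1765/129
  (388/33, -599/33) → C = -1307/33
The feasible region is unbounded (it extends along (2, -7), (-1, -5)), but C strictly increases along every unbounded feasible direction, so there is no improving ray and the minimum is attained at a vertex.

The optimum lies where 7a + 2b = 46 and 8a + 7b = -33.
Solving simultaneously gives a = 388/33, b = -599/33.

a = 388/33, b = -599/33, minimum C = -1307/33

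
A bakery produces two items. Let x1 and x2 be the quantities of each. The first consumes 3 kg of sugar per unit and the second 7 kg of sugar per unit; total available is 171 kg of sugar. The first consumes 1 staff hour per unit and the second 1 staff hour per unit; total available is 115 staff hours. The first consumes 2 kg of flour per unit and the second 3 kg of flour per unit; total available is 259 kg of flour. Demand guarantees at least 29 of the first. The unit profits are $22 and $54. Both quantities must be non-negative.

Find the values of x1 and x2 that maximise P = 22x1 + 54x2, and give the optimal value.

x1 = 29, x2 = 12, maximum P = 1286

Corner points and P = 22x1 + 54x2:
  (57, 0) → P = 1254
  (29, 0) → P = 638
  (29, 12) → P = 1286

The binding constraints are 3x1 + 7x2 = 171 and x1 = 29.
Solving simultaneously gives x1 = 29, x2 = 12.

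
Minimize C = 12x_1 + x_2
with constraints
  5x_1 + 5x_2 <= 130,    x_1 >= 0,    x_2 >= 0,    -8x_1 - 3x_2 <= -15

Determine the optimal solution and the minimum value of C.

x_1 = 0, x_2 = 5, minimum C = 5

Corner points and C = 12x_1 + x_2:
  (0, 26) → C = 26
  (26, 0) → C = 312
  (0, 5) → C = 5
  (15/8, 0) → C = 45/2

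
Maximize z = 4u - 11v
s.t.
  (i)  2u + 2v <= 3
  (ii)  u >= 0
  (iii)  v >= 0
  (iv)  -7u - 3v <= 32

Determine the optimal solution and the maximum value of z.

Feasible corners and z = 4u - 11v:
  (0, 3/2) → z = -33/2
  (3/2, 0) → z = 6
  (0, 0) → z = 0

At the optimal vertex, 2u + 2v = 3 and v = 0.
Solving simultaneously gives u = 3/2, v = 0.

u = 3/2, v = 0, maximum z = 6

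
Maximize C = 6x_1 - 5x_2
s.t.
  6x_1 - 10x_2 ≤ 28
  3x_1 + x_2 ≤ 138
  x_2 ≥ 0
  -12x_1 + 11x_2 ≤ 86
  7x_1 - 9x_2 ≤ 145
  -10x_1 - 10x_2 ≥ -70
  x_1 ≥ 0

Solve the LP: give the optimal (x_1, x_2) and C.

x_1 = 49/8, x_2 = 7/8, maximum C = 259/8

Corner points and C = 6x_1 - 5x_2:
  (14/3, 0) → C = 28
  (49/8, 7/8) → C = 259/8
  (0, 0) → C = 0
  (0, 7) → C = -35

The binding constraints are 6x_1 - 10x_2 = 28 and -10x_1 - 10x_2 = -70.
Solving simultaneously gives x_1 = 49/8, x_2 = 7/8.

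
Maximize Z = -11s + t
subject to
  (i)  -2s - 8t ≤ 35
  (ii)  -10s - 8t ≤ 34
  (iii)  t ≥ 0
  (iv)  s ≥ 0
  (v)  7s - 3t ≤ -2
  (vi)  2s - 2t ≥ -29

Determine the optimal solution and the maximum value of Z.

s = 0, t = 29/2, maximum Z = 29/2

Extreme points and Z = -11s + t:
  (0, 2/3) → Z = 2/3
  (0, 29/2) → Z = 29/2
  (83/8, 199/8) → Z = -357/4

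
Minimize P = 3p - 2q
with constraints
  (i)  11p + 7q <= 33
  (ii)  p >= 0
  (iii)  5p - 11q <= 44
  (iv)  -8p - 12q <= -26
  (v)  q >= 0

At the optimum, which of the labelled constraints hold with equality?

Vertices and P = 3p - 2q:
  (0, 33/7) → P = -66/7
  (107/38, 11/38) → P = 299/38
  (0, 13/6) → P = -13/3

The minimum is at (0, 33/7). Substituting into each constraint, equality holds for (i) and (ii); the remaining constraints have slack.

(i) and (ii)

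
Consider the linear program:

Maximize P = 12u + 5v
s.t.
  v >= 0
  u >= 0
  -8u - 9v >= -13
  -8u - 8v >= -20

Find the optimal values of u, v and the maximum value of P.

Feasible corners and P = 12u + 5v:
  (0, 0) → P = 0
  (13/8, 0) → P = 39/2
  (0, 13/9) → P = 65/9

At the optimal vertex, v = 0 and -8u - 9v = -13.
Solving simultaneously gives u = 13/8, v = 0.

u = 13/8, v = 0, maximum P = 39/2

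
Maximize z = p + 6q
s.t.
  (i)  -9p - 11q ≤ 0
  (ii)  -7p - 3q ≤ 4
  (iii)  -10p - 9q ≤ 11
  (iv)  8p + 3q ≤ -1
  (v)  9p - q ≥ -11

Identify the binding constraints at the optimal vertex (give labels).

(iv) and (v)

Vertices and z = p + 6q:
  (-22/25, 18/25) → z = 86/25
  (-11/61, 9/61) → z = 43/61
  (-37/34, 41/34) → z = 209/34
  (-34/35, 79/35) → z = 88/7

The maximum is at (-34/35, 79/35). Substituting into each constraint, equality holds for (iv) and (v); the remaining constraints have slack.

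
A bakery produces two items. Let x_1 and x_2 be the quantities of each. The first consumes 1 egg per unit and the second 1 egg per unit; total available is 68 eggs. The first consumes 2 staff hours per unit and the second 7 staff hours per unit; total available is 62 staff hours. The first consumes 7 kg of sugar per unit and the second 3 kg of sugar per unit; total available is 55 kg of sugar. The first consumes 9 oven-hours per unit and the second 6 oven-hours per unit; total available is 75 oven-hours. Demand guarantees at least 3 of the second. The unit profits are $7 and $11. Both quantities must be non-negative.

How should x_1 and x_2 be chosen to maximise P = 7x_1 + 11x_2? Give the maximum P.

x_1 = 3, x_2 = 8, maximum P = 109

Feasible corners and P = 7x_1 + 11x_2:
  (0, 62/7) → P = 682/7
  (0, 3) → P = 33
  (3, 8) → P = 109
  (19/3, 3) → P = 232/3

The optimum lies where 2x_1 + 7x_2 = 62 and 9x_1 + 6x_2 = 75.
Solving simultaneously gives x_1 = 3, x_2 = 8.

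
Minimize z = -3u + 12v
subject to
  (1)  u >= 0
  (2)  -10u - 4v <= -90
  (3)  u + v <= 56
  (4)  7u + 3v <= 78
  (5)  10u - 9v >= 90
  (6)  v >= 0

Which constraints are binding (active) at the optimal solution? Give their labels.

(4) and (6)

Corner points and z = -3u + 12v:
  (9, 0) → z = -27
  (324/31, 50/31) → z = -12
  (78/7, 0) → z = -234/7

The minimum is at (78/7, 0). Substituting into each constraint, equality holds for (4) and (6); the remaining constraints have slack.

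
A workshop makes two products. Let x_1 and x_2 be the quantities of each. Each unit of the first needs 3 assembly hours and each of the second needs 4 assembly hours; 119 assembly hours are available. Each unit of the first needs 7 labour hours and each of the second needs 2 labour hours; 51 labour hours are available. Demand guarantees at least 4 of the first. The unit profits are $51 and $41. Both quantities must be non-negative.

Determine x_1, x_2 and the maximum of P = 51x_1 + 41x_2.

x_1 = 4, x_2 = 23/2, maximum P = 1351/2

Corner points and P = 51x_1 + 41x_2:
  (51/7, 0) → P = 2601/7
  (4, 0) → P = 204
  (4, 23/2) → P = 1351/2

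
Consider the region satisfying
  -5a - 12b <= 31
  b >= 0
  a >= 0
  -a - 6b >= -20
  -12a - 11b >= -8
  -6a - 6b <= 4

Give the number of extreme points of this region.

3

Of the 15 pairwise boundary intersections, those satisfying every inequality are:
  (0, 0)
  (2/3, 0)
  (0, 8/11)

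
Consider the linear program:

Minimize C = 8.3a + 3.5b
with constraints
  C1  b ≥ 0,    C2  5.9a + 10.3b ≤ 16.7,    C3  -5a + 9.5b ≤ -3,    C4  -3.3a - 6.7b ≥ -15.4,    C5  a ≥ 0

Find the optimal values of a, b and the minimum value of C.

a = 0.6, b = 0, minimum C = 4.98

Feasible corners and C = 8.3a + 3.5b:
  (167/59, 0) → C = 13861/590
  (3/5, 0) → C = 249/50
  (3791/2151, 1316/2151) → C = 360713/21510

The binding constraints are b = 0 and -5a + 9.5b = -3.
Solving simultaneously gives a = 3/5, b = 0.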